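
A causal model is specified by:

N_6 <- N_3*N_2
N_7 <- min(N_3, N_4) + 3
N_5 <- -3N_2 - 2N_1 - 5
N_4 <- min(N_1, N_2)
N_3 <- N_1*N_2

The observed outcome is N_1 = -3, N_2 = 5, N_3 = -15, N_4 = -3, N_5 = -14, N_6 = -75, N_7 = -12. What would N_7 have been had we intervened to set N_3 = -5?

-2

The intervention breaks the incoming arrows to N_3: N_3 <- N_1*N_2 no longer applies, and N_3 = -5.
N_4 = min(N_1, N_2)  [with N_1=-3, N_2=5]  = -3
N_7 = min(N_3, N_4) + 3  [with N_3=-5, N_4=-3]  = -2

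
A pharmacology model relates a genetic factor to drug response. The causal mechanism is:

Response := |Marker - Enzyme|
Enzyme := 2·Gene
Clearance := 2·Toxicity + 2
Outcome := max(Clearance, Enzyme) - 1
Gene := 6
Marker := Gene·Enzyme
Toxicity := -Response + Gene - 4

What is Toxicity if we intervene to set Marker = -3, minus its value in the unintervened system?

do(Marker=-3) replaces the equation Marker := Gene·Enzyme with the constant Marker = -3.
Enzyme = 2·Gene  [with Gene=6]  = 12
Response = |Marker - Enzyme|  [with Marker=-3, Enzyme=12]  = 15
Toxicity = -Response + Gene - 4  [with Response=15, Gene=6]  = -13
Without intervention: Enzyme = 2·Gene  [with Gene=6]  = 12; Marker = Gene·Enzyme  [with Gene=6, Enzyme=12]  = 72; Response = |Marker - Enzyme|  [with Marker=72, Enzyme=12]  = 60; Toxicity = -Response + Gene - 4  [with Response=60, Gene=6]  = -58.
Change = -13 − (-58) = 45.

45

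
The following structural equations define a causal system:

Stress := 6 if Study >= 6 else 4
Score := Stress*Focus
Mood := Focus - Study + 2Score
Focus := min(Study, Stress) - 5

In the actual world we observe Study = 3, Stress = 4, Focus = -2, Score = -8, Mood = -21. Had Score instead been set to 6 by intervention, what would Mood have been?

Intervening sets Score = 6 and removes its equation (Score := Stress*Focus).
Stress = 6 if Study >= 6 else 4  [with Study=3]  = 4
Focus = min(Study, Stress) - 5  [with Study=3, Stress=4]  = -2
Mood = Focus - Study + 2Score  [with Focus=-2, Study=3, Score=6]  = 7

7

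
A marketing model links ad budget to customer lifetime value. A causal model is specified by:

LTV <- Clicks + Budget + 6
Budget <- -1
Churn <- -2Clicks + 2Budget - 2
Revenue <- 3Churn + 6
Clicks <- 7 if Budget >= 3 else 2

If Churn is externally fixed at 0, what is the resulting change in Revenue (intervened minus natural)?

24

The intervention breaks the incoming arrows to Churn: Churn <- -2Clicks + 2Budget - 2 no longer applies, and Churn = 0.
Revenue = 3Churn + 6  [with Churn=0]  = 6
Without intervention: Clicks = 7 if Budget >= 3 else 2  [with Budget=-1]  = 2; Churn = -2Clicks + 2Budget - 2  [with Clicks=2, Budget=-1]  = -8; Revenue = 3Churn + 6  [with Churn=-8]  = -18.
Change = 6 − (-18) = 24.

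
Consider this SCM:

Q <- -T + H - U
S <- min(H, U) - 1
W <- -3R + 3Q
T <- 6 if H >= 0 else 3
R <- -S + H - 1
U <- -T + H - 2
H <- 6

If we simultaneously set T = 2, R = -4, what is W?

Setting T = 2, R = -4 by intervention discards those variables' equations.
U = -T + H - 2  [with T=2, H=6]  = 2
Q = -T + H - U  [with T=2, H=6, U=2]  = 2
W = -3R + 3Q  [with R=-4, Q=2]  = 18

18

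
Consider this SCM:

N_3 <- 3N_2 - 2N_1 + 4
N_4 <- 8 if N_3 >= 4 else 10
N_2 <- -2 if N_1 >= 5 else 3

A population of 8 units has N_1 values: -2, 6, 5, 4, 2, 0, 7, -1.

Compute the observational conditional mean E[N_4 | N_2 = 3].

Observing N_2=3 restricts to units where N_2's equation naturally yields 3: N_1 ∈ {-2, 4, 2, 0, -1}. In that subpopulation N_4 = 8, 8, 8, 8, 8, mean 8.

8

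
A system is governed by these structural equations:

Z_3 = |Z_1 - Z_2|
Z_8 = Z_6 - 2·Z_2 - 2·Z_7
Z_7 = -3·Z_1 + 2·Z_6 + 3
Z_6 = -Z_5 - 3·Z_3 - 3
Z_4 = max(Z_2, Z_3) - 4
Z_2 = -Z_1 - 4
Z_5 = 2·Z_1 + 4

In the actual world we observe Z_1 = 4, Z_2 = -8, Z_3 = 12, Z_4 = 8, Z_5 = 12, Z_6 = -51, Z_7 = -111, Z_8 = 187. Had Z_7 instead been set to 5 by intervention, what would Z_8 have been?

-45

do(Z_7=5) replaces the equation Z_7 = -3·Z_1 + 2·Z_6 + 3 with the constant Z_7 = 5.
Z_2 = -Z_1 - 4  [with Z_1=4]  = -8
Z_3 = |Z_1 - Z_2|  [with Z_1=4, Z_2=-8]  = 12
Z_5 = 2·Z_1 + 4  [with Z_1=4]  = 12
Z_6 = -Z_5 - 3·Z_3 - 3  [with Z_5=12, Z_3=12]  = -51
Z_8 = Z_6 - 2·Z_2 - 2·Z_7  [with Z_6=-51, Z_2=-8, Z_7=5]  = -45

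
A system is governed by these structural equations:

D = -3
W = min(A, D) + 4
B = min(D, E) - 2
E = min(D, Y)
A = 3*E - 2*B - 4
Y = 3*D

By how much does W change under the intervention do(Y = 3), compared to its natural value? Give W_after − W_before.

Under do(Y=3), the mechanism Y = 3*D is discarded; Y is fixed at 3.
E = min(D, Y)  [with D=-3, Y=3]  = -3
B = min(D, E) - 2  [with D=-3, E=-3]  = -5
A = 3*E - 2*B - 4  [with E=-3, B=-5]  = -3
W = min(A, D) + 4  [with A=-3, D=-3]  = 1
Without intervention: Y = 3*D  [with D=-3]  = -9; E = min(D, Y)  [with D=-3, Y=-9]  = -9; B = min(D, E) - 2  [with D=-3, E=-9]  = -11; A = 3*E - 2*B - 4  [with E=-9, B=-11]  = -9; W = min(A, D) + 4  [with A=-9, D=-3]  = -5.
Change = 1 − (-5) = 6.

6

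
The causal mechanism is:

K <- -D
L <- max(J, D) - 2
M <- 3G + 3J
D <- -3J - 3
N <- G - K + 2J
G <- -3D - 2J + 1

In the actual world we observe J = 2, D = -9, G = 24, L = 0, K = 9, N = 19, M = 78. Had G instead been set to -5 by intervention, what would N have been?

-10

The intervention breaks the incoming arrows to G: G <- -3D - 2J + 1 no longer applies, and G = -5.
D = -3J - 3  [with J=2]  = -9
K = -D  [with D=-9]  = 9
N = G - K + 2J  [with G=-5, K=9, J=2]  = -10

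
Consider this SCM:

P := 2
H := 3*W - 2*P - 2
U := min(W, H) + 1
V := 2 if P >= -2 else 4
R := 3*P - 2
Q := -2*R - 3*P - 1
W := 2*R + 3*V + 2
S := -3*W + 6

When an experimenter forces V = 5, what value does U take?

The intervention breaks the incoming arrows to V: V := 2 if P >= -2 else 4 no longer applies, and V = 5.
R = 3*P - 2  [with P=2]  = 4
W = 2*R + 3*V + 2  [with R=4, V=5]  = 25
H = 3*W - 2*P - 2  [with W=25, P=2]  = 69
U = min(W, H) + 1  [with W=25, H=69]  = 26

26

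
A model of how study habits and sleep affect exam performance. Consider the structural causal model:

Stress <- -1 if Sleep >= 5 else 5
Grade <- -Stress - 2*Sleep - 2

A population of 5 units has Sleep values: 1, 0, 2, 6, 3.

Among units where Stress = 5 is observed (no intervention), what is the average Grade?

E[Grade|Stress=5] averages over only the 4 units with Stress=5 (Sleep = 1, 0, 2, 3): Grade = -9, -7, -11, -13, mean -10.

-10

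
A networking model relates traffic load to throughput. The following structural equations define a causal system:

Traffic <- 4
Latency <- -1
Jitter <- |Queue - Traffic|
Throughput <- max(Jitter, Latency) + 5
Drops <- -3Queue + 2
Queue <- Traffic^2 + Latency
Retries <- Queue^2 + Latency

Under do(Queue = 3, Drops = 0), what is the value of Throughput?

6

Under do(Queue = 3, Drops = 0), each intervened variable's structural equation is replaced by its fixed value.
Jitter = |Queue - Traffic|  [with Queue=3, Traffic=4]  = 1
Throughput = max(Jitter, Latency) + 5  [with Jitter=1, Latency=-1]  = 6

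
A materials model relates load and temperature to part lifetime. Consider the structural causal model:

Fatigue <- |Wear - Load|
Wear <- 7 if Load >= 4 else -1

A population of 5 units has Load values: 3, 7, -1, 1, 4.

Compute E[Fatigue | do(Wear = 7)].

4.2

Under do(Wear=7), Wear's equation is replaced by Wear=7 for every unit. Per-unit Fatigue: 4, 0, 8, 6, 3. Mean = 4.2.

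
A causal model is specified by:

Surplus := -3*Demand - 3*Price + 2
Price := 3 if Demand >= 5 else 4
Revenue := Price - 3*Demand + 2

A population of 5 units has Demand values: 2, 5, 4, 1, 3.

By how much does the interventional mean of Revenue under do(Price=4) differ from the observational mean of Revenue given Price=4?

do(Price=4) breaks Price's dependence on Demand. With Price=4 fixed, Revenue across the units is 0, -9, -6, 3, -3, mean -3.
E[Revenue|Price=4] averages over only the 4 units with Price=4 (Demand = 2, 4, 1, 3): Revenue = 0, -6, 3, -3, mean -1.5.
Difference = -3 − (-1.5) = -1.5.

-1.5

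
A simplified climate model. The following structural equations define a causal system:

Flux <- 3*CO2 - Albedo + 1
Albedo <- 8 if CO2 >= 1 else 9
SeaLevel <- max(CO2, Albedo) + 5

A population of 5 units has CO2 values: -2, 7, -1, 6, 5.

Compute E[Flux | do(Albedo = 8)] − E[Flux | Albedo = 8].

Under do(Albedo=8), Albedo's equation is replaced by Albedo=8 for every unit. Per-unit Flux: -13, 14, -10, 11, 8. Mean = 2.
E[Flux|Albedo=8] averages over only the 3 units with Albedo=8 (CO2 = 7, 6, 5): Flux = 14, 11, 8, mean 11.
Difference = 2 − 11 = -9.

-9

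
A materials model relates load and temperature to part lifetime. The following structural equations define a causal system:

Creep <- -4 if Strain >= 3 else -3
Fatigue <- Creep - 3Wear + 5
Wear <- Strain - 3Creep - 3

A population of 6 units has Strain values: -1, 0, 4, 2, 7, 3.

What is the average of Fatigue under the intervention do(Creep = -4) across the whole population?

-33.5

The intervention sets Creep=-4 in all 6 units regardless of Strain. Recomputing Fatigue per unit gives -23, -26, -38, -32, -47, -35; average -33.5.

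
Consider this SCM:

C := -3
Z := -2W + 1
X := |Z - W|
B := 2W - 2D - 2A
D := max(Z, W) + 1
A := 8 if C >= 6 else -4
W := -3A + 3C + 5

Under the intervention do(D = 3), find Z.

-15

do(D=3) replaces the equation D := max(Z, W) + 1 with the constant D = 3.
No directed path runs from D to Z, so Z keeps its natural value.
A = 8 if C >= 6 else -4  [with C=-3]  = -4
W = -3A + 3C + 5  [with A=-4, C=-3]  = 8
Z = -2W + 1  [with W=8]  = -15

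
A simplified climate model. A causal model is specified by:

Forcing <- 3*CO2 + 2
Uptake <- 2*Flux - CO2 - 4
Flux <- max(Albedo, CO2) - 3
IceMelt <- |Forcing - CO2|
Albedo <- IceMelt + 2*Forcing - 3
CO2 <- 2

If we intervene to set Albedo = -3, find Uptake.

-8

Under do(Albedo=-3), the mechanism Albedo <- IceMelt + 2*Forcing - 3 is discarded; Albedo is fixed at -3.
Flux = max(Albedo, CO2) - 3  [with Albedo=-3, CO2=2]  = -1
Uptake = 2*Flux - CO2 - 4  [with Flux=-1, CO2=2]  = -8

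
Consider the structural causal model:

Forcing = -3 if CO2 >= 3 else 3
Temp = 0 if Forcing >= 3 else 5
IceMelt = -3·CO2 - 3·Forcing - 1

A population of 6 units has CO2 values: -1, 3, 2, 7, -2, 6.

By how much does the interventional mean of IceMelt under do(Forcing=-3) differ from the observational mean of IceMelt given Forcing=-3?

Every unit gets Forcing=-3 under the intervention. IceMelt values become 11, -1, 2, -13, 14, -10; E[IceMelt|do(Forcing=-3)] = 0.5.
E[IceMelt|Forcing=-3] averages over only the 3 units with Forcing=-3 (CO2 = 3, 7, 6): IceMelt = -1, -13, -10, mean -8.
Difference = 0.5 − (-8) = 8.5.

8.5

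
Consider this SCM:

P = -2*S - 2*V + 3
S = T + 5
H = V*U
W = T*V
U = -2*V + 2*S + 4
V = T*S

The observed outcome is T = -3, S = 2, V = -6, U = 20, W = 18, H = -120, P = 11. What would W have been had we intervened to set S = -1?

do(S=-1) replaces the equation S = T + 5 with the constant S = -1.
V = T*S  [with T=-3, S=-1]  = 3
W = T*V  [with T=-3, V=3]  = -9

-9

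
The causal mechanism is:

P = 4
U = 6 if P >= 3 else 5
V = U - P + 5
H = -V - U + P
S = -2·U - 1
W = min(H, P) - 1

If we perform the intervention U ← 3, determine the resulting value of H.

Under do(U=3), the mechanism U = 6 if P >= 3 else 5 is discarded; U is fixed at 3.
V = U - P + 5  [with U=3, P=4]  = 4
H = -V - U + P  [with V=4, U=3, P=4]  = -3

-3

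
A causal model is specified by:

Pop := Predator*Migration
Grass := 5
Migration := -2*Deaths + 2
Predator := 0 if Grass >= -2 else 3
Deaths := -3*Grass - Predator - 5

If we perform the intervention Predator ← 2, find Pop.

92

do(Predator=2) replaces the equation Predator := 0 if Grass >= -2 else 3 with the constant Predator = 2.
Deaths = -3*Grass - Predator - 5  [with Grass=5, Predator=2]  = -22
Migration = -2*Deaths + 2  [with Deaths=-22]  = 46
Pop = Predator*Migration  [with Predator=2, Migration=46]  = 92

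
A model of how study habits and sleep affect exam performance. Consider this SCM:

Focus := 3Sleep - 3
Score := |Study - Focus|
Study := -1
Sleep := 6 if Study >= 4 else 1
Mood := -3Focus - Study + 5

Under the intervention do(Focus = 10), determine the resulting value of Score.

The intervention breaks the incoming arrows to Focus: Focus := 3Sleep - 3 no longer applies, and Focus = 10.
Score = |Study - Focus|  [with Study=-1, Focus=10]  = 11

11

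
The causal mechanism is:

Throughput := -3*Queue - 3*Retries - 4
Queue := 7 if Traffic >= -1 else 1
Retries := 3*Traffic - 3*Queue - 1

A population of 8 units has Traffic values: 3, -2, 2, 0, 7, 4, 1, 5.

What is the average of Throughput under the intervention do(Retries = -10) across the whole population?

Every unit gets Retries=-10 under the intervention. Throughput values become 5, 23, 5, 5, 5, 5, 5, 5; E[Throughput|do(Retries=-10)] = 7.25.

7.25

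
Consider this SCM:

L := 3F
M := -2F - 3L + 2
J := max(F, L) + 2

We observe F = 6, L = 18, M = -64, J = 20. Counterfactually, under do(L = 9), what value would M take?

The intervention breaks the incoming arrows to L: L := 3F no longer applies, and L = 9.
M = -2F - 3L + 2  [with F=6, L=9]  = -37

-37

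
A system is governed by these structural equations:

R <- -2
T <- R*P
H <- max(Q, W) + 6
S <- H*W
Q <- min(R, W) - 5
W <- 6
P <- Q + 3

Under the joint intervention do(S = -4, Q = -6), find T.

6

Under do(S = -4, Q = -6), each intervened variable's structural equation is replaced by its fixed value.
P = Q + 3  [with Q=-6]  = -3
T = R*P  [with R=-2, P=-3]  = 6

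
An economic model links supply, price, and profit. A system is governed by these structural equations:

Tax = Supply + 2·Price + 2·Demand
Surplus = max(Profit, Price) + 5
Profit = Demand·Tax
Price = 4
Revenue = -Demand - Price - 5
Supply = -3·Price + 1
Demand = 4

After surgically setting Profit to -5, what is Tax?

5

do(Profit=-5) replaces the equation Profit = Demand·Tax with the constant Profit = -5.
Since Tax is not a descendant of the intervened variable, it is unaffected.
Supply = -3·Price + 1  [with Price=4]  = -11
Tax = Supply + 2·Price + 2·Demand  [with Supply=-11, Price=4, Demand=4]  = 5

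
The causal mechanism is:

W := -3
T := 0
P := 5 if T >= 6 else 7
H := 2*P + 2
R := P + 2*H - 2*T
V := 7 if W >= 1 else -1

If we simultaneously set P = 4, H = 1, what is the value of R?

Setting P = 4, H = 1 by intervention discards those variables' equations.
R = P + 2*H - 2*T  [with P=4, H=1, T=0]  = 6

6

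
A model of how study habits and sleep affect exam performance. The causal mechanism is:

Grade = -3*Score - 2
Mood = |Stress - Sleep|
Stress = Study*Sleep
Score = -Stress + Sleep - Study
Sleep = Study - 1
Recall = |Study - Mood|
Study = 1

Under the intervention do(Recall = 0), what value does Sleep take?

do(Recall=0) replaces the equation Recall = |Study - Mood| with the constant Recall = 0.
Sleep is not downstream of the intervention, so its value is determined by the original equations.
Sleep = Study - 1  [with Study=1]  = 0

0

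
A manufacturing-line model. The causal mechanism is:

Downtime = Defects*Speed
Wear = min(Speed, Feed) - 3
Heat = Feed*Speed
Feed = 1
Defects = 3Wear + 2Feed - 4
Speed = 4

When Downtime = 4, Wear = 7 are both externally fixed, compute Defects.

19

Setting Downtime = 4, Wear = 7 by intervention discards those variables' equations.
Defects = 3Wear + 2Feed - 4  [with Wear=7, Feed=1]  = 19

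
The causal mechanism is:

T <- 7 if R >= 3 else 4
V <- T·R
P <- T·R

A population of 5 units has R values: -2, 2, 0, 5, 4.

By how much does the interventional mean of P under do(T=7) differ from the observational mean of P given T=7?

Under do(T=7), T's equation is replaced by T=7 for every unit. Per-unit P: -14, 14, 0, 35, 28. Mean = 12.6.
Conditioning on T=7 selects the 2 unit(s) with R ∈ {5, 4}. Their P values: 35, 28. Mean = 31.5.
Difference = 12.6 − 31.5 = -18.9.

-18.9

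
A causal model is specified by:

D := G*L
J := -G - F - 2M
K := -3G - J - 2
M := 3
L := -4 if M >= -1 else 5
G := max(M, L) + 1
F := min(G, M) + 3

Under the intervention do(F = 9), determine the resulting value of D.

The intervention breaks the incoming arrows to F: F := min(G, M) + 3 no longer applies, and F = 9.
Since D is not a descendant of the intervened variable, it is unaffected.
L = -4 if M >= -1 else 5  [with M=3]  = -4
G = max(M, L) + 1  [with M=3, L=-4]  = 4
D = G*L  [with G=4, L=-4]  = -16

-16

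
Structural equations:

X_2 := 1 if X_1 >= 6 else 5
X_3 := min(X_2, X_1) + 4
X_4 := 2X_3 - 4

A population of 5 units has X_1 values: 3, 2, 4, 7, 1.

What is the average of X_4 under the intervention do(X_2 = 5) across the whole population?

do(X_2=5) breaks X_2's dependence on X_1. With X_2=5 fixed, X_4 across the units is 10, 8, 12, 14, 6, mean 10.

10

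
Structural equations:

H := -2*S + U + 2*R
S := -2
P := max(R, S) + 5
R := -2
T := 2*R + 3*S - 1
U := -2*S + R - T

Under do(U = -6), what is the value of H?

-6

Intervening sets U = -6 and removes its equation (U := -2*S + R - T).
H = -2*S + U + 2*R  [with S=-2, U=-6, R=-2]  = -6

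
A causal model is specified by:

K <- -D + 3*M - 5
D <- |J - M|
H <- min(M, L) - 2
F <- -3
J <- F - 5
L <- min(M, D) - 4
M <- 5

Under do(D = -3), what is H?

-9

The intervention breaks the incoming arrows to D: D <- |J - M| no longer applies, and D = -3.
L = min(M, D) - 4  [with M=5, D=-3]  = -7
H = min(M, L) - 2  [with M=5, L=-7]  = -9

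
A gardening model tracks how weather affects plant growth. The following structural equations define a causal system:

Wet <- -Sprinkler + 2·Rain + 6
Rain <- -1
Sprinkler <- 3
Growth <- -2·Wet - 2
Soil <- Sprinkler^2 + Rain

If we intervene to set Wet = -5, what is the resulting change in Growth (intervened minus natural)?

12

Intervening sets Wet = -5 and removes its equation (Wet <- -Sprinkler + 2·Rain + 6).
Growth = -2·Wet - 2  [with Wet=-5]  = 8
Without intervention: Wet = -Sprinkler + 2·Rain + 6  [with Sprinkler=3, Rain=-1]  = 1; Growth = -2·Wet - 2  [with Wet=1]  = -4.
Change = 8 − (-4) = 12.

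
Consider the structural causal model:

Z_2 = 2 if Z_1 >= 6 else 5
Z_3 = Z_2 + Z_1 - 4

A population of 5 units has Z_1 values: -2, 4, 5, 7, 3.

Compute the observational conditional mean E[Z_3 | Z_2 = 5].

Conditioning on Z_2=5 selects the 4 unit(s) with Z_1 ∈ {-2, 4, 5, 3}. Their Z_3 values: -1, 5, 6, 4. Mean = 3.5.

3.5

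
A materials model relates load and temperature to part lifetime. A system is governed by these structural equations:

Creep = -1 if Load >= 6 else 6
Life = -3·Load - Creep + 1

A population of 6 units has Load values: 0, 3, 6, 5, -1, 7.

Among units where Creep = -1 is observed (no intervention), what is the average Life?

E[Life|Creep=-1] averages over only the 2 units with Creep=-1 (Load = 6, 7): Life = -16, -19, mean -17.5.

-17.5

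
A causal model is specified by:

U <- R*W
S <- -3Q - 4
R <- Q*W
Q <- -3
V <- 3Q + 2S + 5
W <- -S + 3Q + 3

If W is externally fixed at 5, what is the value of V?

6

do(W=5) replaces the equation W <- -S + 3Q + 3 with the constant W = 5.
V is not downstream of the intervention, so its value is determined by the original equations.
S = -3Q - 4  [with Q=-3]  = 5
V = 3Q + 2S + 5  [with Q=-3, S=5]  = 6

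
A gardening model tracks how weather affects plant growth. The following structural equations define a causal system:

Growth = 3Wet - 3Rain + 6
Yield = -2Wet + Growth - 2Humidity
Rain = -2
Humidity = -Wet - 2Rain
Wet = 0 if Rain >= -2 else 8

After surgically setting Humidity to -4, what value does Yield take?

Intervening sets Humidity = -4 and removes its equation (Humidity = -Wet - 2Rain).
Wet = 0 if Rain >= -2 else 8  [with Rain=-2]  = 0
Growth = 3Wet - 3Rain + 6  [with Wet=0, Rain=-2]  = 12
Yield = -2Wet + Growth - 2Humidity  [with Wet=0, Growth=12, Humidity=-4]  = 20

20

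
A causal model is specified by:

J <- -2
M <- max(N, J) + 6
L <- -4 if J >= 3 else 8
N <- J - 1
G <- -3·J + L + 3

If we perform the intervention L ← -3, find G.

6

The intervention breaks the incoming arrows to L: L <- -4 if J >= 3 else 8 no longer applies, and L = -3.
G = -3·J + L + 3  [with J=-2, L=-3]  = 6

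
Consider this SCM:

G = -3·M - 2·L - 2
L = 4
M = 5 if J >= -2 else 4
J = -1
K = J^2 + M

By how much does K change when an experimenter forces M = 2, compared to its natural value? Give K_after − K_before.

-3

The intervention breaks the incoming arrows to M: M = 5 if J >= -2 else 4 no longer applies, and M = 2.
K = J^2 + M  [with J=-1, M=2]  = 3
Without intervention: M = 5 if J >= -2 else 4  [with J=-1]  = 5; K = J^2 + M  [with J=-1, M=5]  = 6.
Change = 3 − 6 = -3.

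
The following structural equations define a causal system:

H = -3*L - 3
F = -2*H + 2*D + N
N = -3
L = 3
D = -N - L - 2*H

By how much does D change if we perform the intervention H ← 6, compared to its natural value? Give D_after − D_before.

-36

The intervention breaks the incoming arrows to H: H = -3*L - 3 no longer applies, and H = 6.
D = -N - L - 2*H  [with N=-3, L=3, H=6]  = -12
Without intervention: H = -3*L - 3  [with L=3]  = -12; D = -N - L - 2*H  [with N=-3, L=3, H=-12]  = 24.
Change = -12 − 24 = -36.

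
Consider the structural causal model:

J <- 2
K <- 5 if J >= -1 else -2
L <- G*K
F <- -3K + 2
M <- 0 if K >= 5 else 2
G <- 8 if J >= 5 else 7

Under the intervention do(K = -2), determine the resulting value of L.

do(K=-2) replaces the equation K <- 5 if J >= -1 else -2 with the constant K = -2.
G = 8 if J >= 5 else 7  [with J=2]  = 7
L = G*K  [with G=7, K=-2]  = -14

-14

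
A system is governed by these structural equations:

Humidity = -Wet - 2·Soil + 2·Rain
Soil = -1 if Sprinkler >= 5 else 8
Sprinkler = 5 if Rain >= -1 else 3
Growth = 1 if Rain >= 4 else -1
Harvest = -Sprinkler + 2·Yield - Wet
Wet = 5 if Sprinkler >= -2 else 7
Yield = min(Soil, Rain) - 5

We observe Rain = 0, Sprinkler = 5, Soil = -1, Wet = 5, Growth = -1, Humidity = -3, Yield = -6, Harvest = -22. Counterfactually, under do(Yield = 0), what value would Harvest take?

-10

do(Yield=0) replaces the equation Yield = min(Soil, Rain) - 5 with the constant Yield = 0.
Sprinkler = 5 if Rain >= -1 else 3  [with Rain=0]  = 5
Wet = 5 if Sprinkler >= -2 else 7  [with Sprinkler=5]  = 5
Harvest = -Sprinkler + 2·Yield - Wet  [with Sprinkler=5, Yield=0, Wet=5]  = -10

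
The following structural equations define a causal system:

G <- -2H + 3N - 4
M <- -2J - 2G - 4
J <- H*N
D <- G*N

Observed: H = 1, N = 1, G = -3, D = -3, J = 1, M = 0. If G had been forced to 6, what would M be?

-18

The intervention breaks the incoming arrows to G: G <- -2H + 3N - 4 no longer applies, and G = 6.
J = H*N  [with H=1, N=1]  = 1
M = -2J - 2G - 4  [with J=1, G=6]  = -18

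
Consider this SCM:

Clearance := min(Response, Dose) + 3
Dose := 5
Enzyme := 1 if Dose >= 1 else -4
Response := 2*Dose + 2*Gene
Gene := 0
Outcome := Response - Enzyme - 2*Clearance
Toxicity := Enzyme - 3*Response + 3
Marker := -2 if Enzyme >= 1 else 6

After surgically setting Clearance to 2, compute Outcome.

5

do(Clearance=2) replaces the equation Clearance := min(Response, Dose) + 3 with the constant Clearance = 2.
Enzyme = 1 if Dose >= 1 else -4  [with Dose=5]  = 1
Response = 2*Dose + 2*Gene  [with Dose=5, Gene=0]  = 10
Outcome = Response - Enzyme - 2*Clearance  [with Response=10, Enzyme=1, Clearance=2]  = 5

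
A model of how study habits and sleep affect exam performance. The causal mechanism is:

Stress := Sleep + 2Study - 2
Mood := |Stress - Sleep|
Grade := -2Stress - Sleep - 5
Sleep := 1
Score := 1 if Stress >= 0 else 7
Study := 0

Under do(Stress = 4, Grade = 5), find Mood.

3

The joint intervention fixes Stress = 4, Grade = 5, removing each variable's own equation.
Mood = |Stress - Sleep|  [with Stress=4, Sleep=1]  = 3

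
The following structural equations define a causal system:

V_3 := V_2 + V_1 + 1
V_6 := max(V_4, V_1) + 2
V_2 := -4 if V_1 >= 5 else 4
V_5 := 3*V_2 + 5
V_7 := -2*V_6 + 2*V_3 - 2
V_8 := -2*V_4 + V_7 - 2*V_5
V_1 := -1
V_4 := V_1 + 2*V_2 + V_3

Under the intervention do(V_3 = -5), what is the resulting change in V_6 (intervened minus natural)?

The intervention breaks the incoming arrows to V_3: V_3 := V_2 + V_1 + 1 no longer applies, and V_3 = -5.
V_2 = -4 if V_1 >= 5 else 4  [with V_1=-1]  = 4
V_4 = V_1 + 2*V_2 + V_3  [with V_1=-1, V_2=4, V_3=-5]  = 2
V_6 = max(V_4, V_1) + 2  [with V_4=2, V_1=-1]  = 4
Without intervention: V_2 = -4 if V_1 >= 5 else 4  [with V_1=-1]  = 4; V_3 = V_2 + V_1 + 1  [with V_2=4, V_1=-1]  = 4; V_4 = V_1 + 2*V_2 + V_3  [with V_1=-1, V_2=4, V_3=4]  = 11; V_6 = max(V_4, V_1) + 2  [with V_4=11, V_1=-1]  = 13.
Change = 4 − 13 = -9.

-9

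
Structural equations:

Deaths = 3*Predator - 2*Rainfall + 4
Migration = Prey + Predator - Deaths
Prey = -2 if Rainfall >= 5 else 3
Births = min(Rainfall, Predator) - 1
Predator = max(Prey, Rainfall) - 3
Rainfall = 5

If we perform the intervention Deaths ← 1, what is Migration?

The intervention breaks the incoming arrows to Deaths: Deaths = 3*Predator - 2*Rainfall + 4 no longer applies, and Deaths = 1.
Prey = -2 if Rainfall >= 5 else 3  [with Rainfall=5]  = -2
Predator = max(Prey, Rainfall) - 3  [with Prey=-2, Rainfall=5]  = 2
Migration = Prey + Predator - Deaths  [with Prey=-2, Predator=2, Deaths=1]  = -1

-1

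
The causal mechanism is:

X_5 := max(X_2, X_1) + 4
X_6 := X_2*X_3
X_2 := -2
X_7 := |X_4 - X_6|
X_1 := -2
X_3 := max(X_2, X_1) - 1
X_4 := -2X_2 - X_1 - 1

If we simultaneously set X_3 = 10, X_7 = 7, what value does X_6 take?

Under do(X_3 = 10, X_7 = 7), each intervened variable's structural equation is replaced by its fixed value.
X_6 = X_2*X_3  [with X_2=-2, X_3=10]  = -20

-20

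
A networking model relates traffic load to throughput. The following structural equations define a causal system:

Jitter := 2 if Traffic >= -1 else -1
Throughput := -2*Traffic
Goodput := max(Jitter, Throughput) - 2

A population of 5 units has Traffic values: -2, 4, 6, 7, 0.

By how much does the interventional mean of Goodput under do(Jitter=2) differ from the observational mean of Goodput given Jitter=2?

0.4

Under do(Jitter=2), Jitter's equation is replaced by Jitter=2 for every unit. Per-unit Goodput: 2, 0, 0, 0, 0. Mean = 0.4.
E[Goodput|Jitter=2] averages over only the 4 units with Jitter=2 (Traffic = 4, 6, 7, 0): Goodput = 0, 0, 0, 0, mean 0.
Difference = 0.4 − 0 = 0.4.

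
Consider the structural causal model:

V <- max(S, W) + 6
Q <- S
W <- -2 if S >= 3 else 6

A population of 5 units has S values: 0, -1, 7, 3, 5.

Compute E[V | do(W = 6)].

Every unit gets W=6 under the intervention. V values become 12, 12, 13, 12, 12; E[V|do(W=6)] = 12.2.

12.2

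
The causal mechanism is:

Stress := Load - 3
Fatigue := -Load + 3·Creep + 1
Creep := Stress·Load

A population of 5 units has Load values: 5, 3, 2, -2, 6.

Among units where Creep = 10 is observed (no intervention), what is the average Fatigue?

29.5

Conditioning on Creep=10 selects the 2 unit(s) with Load ∈ {5, -2}. Their Fatigue values: 26, 33. Mean = 29.5.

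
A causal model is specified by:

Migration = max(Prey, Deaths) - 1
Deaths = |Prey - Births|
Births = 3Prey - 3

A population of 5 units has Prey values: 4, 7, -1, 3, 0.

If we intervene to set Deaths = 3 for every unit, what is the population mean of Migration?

3

Every unit gets Deaths=3 under the intervention. Migration values become 3, 6, 2, 2, 2; E[Migration|do(Deaths=3)] = 3.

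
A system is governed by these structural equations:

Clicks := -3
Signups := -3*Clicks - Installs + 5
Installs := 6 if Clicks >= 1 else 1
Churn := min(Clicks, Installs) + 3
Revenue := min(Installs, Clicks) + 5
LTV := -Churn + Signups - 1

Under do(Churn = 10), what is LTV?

Under do(Churn=10), the mechanism Churn := min(Clicks, Installs) + 3 is discarded; Churn is fixed at 10.
Installs = 6 if Clicks >= 1 else 1  [with Clicks=-3]  = 1
Signups = -3*Clicks - Installs + 5  [with Clicks=-3, Installs=1]  = 13
LTV = -Churn + Signups - 1  [with Churn=10, Signups=13]  = 2

2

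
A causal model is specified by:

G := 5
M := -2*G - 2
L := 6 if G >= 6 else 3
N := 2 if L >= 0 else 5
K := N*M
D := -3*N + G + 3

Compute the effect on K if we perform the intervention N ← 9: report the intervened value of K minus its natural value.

Intervening sets N = 9 and removes its equation (N := 2 if L >= 0 else 5).
M = -2*G - 2  [with G=5]  = -12
K = N*M  [with N=9, M=-12]  = -108
Without intervention: M = -2*G - 2  [with G=5]  = -12; L = 6 if G >= 6 else 3  [with G=5]  = 3; N = 2 if L >= 0 else 5  [with L=3]  = 2; K = N*M  [with N=2, M=-12]  = -24.
Change = -108 − (-24) = -84.

-84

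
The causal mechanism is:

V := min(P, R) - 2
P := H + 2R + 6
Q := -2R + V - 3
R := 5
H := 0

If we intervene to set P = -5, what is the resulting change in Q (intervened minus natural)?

do(P=-5) replaces the equation P := H + 2R + 6 with the constant P = -5.
V = min(P, R) - 2  [with P=-5, R=5]  = -7
Q = -2R + V - 3  [with R=5, V=-7]  = -20
Without intervention: P = H + 2R + 6  [with H=0, R=5]  = 16; V = min(P, R) - 2  [with P=16, R=5]  = 3; Q = -2R + V - 3  [with R=5, V=3]  = -10.
Change = -20 − (-10) = -10.

-10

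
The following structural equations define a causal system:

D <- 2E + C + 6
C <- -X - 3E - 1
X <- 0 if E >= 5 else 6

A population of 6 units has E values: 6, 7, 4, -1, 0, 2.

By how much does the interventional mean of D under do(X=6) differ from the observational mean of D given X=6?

Every unit gets X=6 under the intervention. D values become -7, -8, -5, 0, -1, -3; E[D|do(X=6)] = -4.
Observing X=6 restricts to units where X's equation naturally yields 6: E ∈ {4, -1, 0, 2}. In that subpopulation D = -5, 0, -1, -3, mean -2.25.
Difference = -4 − (-2.25) = -1.75.

-1.75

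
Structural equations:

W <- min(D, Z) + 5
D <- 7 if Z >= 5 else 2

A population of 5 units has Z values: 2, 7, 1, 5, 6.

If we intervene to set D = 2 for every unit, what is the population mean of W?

Every unit gets D=2 under the intervention. W values become 7, 7, 6, 7, 7; E[W|do(D=2)] = 6.8.

6.8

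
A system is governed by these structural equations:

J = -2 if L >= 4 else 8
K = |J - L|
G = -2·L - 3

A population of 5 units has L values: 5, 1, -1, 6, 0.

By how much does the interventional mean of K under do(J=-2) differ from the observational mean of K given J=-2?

do(J=-2) breaks J's dependence on L. With J=-2 fixed, K across the units is 7, 3, 1, 8, 2, mean 4.2.
E[K|J=-2] averages over only the 2 units with J=-2 (L = 5, 6): K = 7, 8, mean 7.5.
Difference = 4.2 − 7.5 = -3.3.

-3.3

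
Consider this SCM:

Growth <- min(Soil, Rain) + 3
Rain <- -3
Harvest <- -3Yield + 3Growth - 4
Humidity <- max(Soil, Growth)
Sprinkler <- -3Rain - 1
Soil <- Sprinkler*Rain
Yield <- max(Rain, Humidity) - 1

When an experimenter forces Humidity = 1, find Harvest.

Under do(Humidity=1), the mechanism Humidity <- max(Soil, Growth) is discarded; Humidity is fixed at 1.
Sprinkler = -3Rain - 1  [with Rain=-3]  = 8
Soil = Sprinkler*Rain  [with Sprinkler=8, Rain=-3]  = -24
Growth = min(Soil, Rain) + 3  [with Soil=-24, Rain=-3]  = -21
Yield = max(Rain, Humidity) - 1  [with Rain=-3, Humidity=1]  = 0
Harvest = -3Yield + 3Growth - 4  [with Yield=0, Growth=-21]  = -67

-67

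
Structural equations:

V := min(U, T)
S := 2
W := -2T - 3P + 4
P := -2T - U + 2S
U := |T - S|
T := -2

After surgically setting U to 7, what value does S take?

2

Under do(U=7), the mechanism U := |T - S| is discarded; U is fixed at 7.
Since S is not a descendant of the intervened variable, it is unaffected.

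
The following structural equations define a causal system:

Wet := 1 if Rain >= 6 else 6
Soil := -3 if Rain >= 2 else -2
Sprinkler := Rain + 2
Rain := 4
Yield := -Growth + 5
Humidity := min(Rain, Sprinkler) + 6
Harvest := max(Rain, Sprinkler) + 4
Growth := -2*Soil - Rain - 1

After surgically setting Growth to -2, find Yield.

7

Under do(Growth=-2), the mechanism Growth := -2*Soil - Rain - 1 is discarded; Growth is fixed at -2.
Yield = -Growth + 5  [with Growth=-2]  = 7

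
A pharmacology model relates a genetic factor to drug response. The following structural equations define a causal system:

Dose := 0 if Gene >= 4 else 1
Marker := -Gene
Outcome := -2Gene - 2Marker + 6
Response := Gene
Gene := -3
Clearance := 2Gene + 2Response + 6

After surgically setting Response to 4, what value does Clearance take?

Intervening sets Response = 4 and removes its equation (Response := Gene).
Clearance = 2Gene + 2Response + 6  [with Gene=-3, Response=4]  = 8

8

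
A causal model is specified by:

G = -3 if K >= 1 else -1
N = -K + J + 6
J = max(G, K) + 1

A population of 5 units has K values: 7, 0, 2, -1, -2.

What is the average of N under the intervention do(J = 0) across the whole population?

Under do(J=0), J's equation is replaced by J=0 for every unit. Per-unit N: -1, 6, 4, 7, 8. Mean = 4.8.

4.8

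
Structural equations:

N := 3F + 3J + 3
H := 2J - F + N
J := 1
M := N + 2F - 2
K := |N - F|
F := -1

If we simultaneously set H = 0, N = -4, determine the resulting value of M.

-8

The joint intervention fixes H = 0, N = -4, removing each variable's own equation.
M = N + 2F - 2  [with N=-4, F=-1]  = -8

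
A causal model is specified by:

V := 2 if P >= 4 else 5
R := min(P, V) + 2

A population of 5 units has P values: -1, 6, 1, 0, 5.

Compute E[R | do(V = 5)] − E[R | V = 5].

Every unit gets V=5 under the intervention. R values become 1, 7, 3, 2, 7; E[R|do(V=5)] = 4.
Observing V=5 restricts to units where V's equation naturally yields 5: P ∈ {-1, 1, 0}. In that subpopulation R = 1, 3, 2, mean 2.
Difference = 4 − 2 = 2.

2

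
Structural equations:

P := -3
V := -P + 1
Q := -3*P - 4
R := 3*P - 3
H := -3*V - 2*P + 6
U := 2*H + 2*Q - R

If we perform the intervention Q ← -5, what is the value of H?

0

do(Q=-5) replaces the equation Q := -3*P - 4 with the constant Q = -5.
H is not downstream of the intervention, so its value is determined by the original equations.
V = -P + 1  [with P=-3]  = 4
H = -3*V - 2*P + 6  [with V=4, P=-3]  = 0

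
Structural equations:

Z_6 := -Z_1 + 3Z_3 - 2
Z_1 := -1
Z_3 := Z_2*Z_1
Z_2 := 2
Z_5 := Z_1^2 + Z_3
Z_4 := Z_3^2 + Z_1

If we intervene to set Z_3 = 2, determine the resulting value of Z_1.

Under do(Z_3=2), the mechanism Z_3 := Z_2*Z_1 is discarded; Z_3 is fixed at 2.
Z_1 is not downstream of the intervention, so its value is determined by the original equations.

-1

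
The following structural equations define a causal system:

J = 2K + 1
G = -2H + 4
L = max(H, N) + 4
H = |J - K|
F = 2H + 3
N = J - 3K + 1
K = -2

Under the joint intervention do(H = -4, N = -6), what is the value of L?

Under do(H = -4, N = -6), each intervened variable's structural equation is replaced by its fixed value.
L = max(H, N) + 4  [with H=-4, N=-6]  = 0

0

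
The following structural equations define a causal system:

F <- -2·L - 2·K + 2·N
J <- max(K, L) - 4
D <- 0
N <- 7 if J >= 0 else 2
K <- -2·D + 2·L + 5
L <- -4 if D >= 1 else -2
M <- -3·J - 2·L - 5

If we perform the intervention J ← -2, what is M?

5

Intervening sets J = -2 and removes its equation (J <- max(K, L) - 4).
L = -4 if D >= 1 else -2  [with D=0]  = -2
M = -3·J - 2·L - 5  [with J=-2, L=-2]  = 5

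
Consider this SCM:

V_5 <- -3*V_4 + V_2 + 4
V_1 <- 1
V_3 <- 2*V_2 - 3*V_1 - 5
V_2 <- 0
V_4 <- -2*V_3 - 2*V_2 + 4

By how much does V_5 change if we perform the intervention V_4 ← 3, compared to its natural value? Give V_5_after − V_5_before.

Intervening sets V_4 = 3 and removes its equation (V_4 <- -2*V_3 - 2*V_2 + 4).
V_5 = -3*V_4 + V_2 + 4  [with V_4=3, V_2=0]  = -5
Without intervention: V_3 = 2*V_2 - 3*V_1 - 5  [with V_2=0, V_1=1]  = -8; V_4 = -2*V_3 - 2*V_2 + 4  [with V_3=-8, V_2=0]  = 20; V_5 = -3*V_4 + V_2 + 4  [with V_4=20, V_2=0]  = -56.
Change = -5 − (-56) = 51.

51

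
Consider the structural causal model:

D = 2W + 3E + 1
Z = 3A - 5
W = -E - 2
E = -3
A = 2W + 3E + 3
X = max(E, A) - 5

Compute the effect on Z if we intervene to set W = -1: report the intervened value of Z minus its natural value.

do(W=-1) replaces the equation W = -E - 2 with the constant W = -1.
A = 2W + 3E + 3  [with W=-1, E=-3]  = -8
Z = 3A - 5  [with A=-8]  = -29
Without intervention: W = -E - 2  [with E=-3]  = 1; A = 2W + 3E + 3  [with W=1, E=-3]  = -4; Z = 3A - 5  [with A=-4]  = -17.
Change = -29 − (-17) = -12.

-12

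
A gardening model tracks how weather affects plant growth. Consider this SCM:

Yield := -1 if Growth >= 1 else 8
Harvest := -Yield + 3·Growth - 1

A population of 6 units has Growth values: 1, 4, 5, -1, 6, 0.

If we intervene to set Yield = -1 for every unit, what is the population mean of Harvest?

7.5

The intervention sets Yield=-1 in all 6 units regardless of Growth. Recomputing Harvest per unit gives 3, 12, 15, -3, 18, 0; average 7.5.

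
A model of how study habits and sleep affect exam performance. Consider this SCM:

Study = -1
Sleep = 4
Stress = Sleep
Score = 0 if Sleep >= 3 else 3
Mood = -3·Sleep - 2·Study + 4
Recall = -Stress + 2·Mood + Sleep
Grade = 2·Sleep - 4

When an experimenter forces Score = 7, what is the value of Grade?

The intervention breaks the incoming arrows to Score: Score = 0 if Sleep >= 3 else 3 no longer applies, and Score = 7.
No directed path runs from Score to Grade, so Grade keeps its natural value.
Grade = 2·Sleep - 4  [with Sleep=4]  = 4

4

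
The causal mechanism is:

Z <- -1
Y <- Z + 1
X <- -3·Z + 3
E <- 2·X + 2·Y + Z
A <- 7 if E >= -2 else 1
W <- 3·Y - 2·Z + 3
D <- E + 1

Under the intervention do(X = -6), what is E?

-13

The intervention breaks the incoming arrows to X: X <- -3·Z + 3 no longer applies, and X = -6.
Y = Z + 1  [with Z=-1]  = 0
E = 2·X + 2·Y + Z  [with X=-6, Y=0, Z=-1]  = -13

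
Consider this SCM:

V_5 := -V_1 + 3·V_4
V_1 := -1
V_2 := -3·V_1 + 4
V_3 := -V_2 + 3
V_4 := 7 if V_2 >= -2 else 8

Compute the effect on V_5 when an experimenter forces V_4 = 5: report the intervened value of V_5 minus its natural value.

-6

Intervening sets V_4 = 5 and removes its equation (V_4 := 7 if V_2 >= -2 else 8).
V_5 = -V_1 + 3·V_4  [with V_1=-1, V_4=5]  = 16
Without intervention: V_2 = -3·V_1 + 4  [with V_1=-1]  = 7; V_4 = 7 if V_2 >= -2 else 8  [with V_2=7]  = 7; V_5 = -V_1 + 3·V_4  [with V_1=-1, V_4=7]  = 22.
Change = 16 − 22 = -6.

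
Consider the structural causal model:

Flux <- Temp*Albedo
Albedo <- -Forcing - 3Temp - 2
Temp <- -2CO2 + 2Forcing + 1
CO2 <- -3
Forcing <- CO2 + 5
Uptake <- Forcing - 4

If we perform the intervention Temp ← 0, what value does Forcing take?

Under do(Temp=0), the mechanism Temp <- -2CO2 + 2Forcing + 1 is discarded; Temp is fixed at 0.
Since Forcing is not a descendant of the intervened variable, it is unaffected.
Forcing = CO2 + 5  [with CO2=-3]  = 2

2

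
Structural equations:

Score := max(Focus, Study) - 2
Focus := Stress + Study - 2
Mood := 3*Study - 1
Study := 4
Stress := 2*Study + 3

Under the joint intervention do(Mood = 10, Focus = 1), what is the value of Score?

2

Under do(Mood = 10, Focus = 1), each intervened variable's structural equation is replaced by its fixed value.
Score = max(Focus, Study) - 2  [with Focus=1, Study=4]  = 2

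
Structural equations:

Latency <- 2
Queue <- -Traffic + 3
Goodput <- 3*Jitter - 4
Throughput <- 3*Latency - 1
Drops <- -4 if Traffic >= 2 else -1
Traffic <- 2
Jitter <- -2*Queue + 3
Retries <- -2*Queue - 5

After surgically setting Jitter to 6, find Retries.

do(Jitter=6) replaces the equation Jitter <- -2*Queue + 3 with the constant Jitter = 6.
Since Retries is not a descendant of the intervened variable, it is unaffected.
Queue = -Traffic + 3  [with Traffic=2]  = 1
Retries = -2*Queue - 5  [with Queue=1]  = -7

-7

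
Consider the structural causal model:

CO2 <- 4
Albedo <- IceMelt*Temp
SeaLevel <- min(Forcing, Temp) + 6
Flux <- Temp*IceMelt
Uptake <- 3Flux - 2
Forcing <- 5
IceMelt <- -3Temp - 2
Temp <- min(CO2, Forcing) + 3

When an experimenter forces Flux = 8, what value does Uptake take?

22

do(Flux=8) replaces the equation Flux <- Temp*IceMelt with the constant Flux = 8.
Uptake = 3Flux - 2  [with Flux=8]  = 22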